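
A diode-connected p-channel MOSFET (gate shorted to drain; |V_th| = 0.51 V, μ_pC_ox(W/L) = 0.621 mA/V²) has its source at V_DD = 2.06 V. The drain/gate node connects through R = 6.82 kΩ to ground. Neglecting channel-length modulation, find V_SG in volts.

V_SG = 1.16 V

With gate tied to drain, V_SG = V_SD ≥ V_SG − |V_th|, so the device is in saturation.
KCL at the drain: ½ k_p (V_SG − |V_th|)² = (V_DD − V_SG)/R.
Let x = V_SG − 0.51. Then 2.12 x² + x − 1.55 = 0, giving x = 0.651 V (positive root), so V_SG = 1.16 V.
I_D = (V_DD − V_SG)/R = (2.06 − 1.16) / 6.82 = 0.132 mA.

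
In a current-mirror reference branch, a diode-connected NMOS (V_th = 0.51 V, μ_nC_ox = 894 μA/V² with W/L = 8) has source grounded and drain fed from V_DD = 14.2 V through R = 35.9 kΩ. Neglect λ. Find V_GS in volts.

V_GS = 0.833 V

With gate tied to drain, V_GS = V_DS ≥ V_GS − V_th, so the device is in saturation.
k_n = μ_nC_ox · (W/L) = 7.152 mA/V².
KCL at the drain: ½ k_n (V_GS − V_th)² = (V_DD − V_GS)/R.
Let x = V_GS − 0.51. Then 128 x² + x − 13.69 = 0, giving x = 0.323 V (positive root), so V_GS = 0.833 V.
I_D = (V_DD − V_GS)/R = (14.2 − 0.833) / 35.9 = 0.372 mA.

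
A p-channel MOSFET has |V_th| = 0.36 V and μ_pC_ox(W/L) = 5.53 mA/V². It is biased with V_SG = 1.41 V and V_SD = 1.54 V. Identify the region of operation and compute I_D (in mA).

Saturation; I_D = 3.05 mA

V_ov = V_SG − |V_th| = 1.41 − 0.36 = 1.05 V.
Since V_SD = 1.54 V ≥ V_ov = 1.05 V, the device is in saturation.
I_D = ½ k_p V_ov² = 0.5 × 5.53 × 1.05² = 3.05 mA.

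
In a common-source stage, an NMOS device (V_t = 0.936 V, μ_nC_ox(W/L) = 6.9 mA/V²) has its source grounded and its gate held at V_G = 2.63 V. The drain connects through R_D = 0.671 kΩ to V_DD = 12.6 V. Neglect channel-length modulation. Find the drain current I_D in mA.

V_GS = V_G = 2.63 V, so V_ov = 2.63 − 0.936 = 1.69 V.
Assume saturation: I_D = ½ k_n V_ov² = 0.5 × 6.9 × 1.69² = 9.9 mA, giving V_DS = V_DD − I_D R_D = 12.6 − 9.9 × 0.671 = 5.96 V.
V_DS = 5.96 V ≥ V_ov = 1.69 V, confirming saturation.

I_D = 9.90 mA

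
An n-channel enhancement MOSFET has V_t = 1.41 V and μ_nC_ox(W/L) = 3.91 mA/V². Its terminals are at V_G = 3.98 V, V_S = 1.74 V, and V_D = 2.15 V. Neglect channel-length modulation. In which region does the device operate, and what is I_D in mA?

Triode; I_D = 1.00 mA

V_GS = V_G − V_S = 3.98 − 1.74 = 2.24 V; V_DS = V_D − V_S = 2.15 − 1.74 = 0.41 V.
V_ov = V_GS − V_t = 2.24 − 1.41 = 0.83 V.
Since V_DS = 0.41 V < V_ov = 0.83 V, the device is in the triode region.
I_D = k_n [V_ov · V_DS − ½ V_DS²] = 3.91 × [0.83 × 0.41 − 0.5 × 0.41²] = 1 mA.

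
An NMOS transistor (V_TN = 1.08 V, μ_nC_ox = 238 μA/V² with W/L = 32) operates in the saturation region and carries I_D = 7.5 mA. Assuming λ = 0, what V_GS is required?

V_GS = 2.48 V

k_n = μ_nC_ox · (W/L) = 7.616 mA/V².
In saturation I_D = ½ k_n (V_GS − V_TN)², so V_GS − V_TN = √(2 I_D / k_n) = √(2 × 7.5 / 7.616) = 1.4 V.
V_GS = 1.08 + 1.4 = 2.48 V.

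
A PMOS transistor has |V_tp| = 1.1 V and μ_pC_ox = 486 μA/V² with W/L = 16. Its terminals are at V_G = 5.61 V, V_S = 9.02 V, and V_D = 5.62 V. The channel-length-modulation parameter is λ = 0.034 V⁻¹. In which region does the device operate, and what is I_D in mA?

V_SG = V_S − V_G = 9.02 − 5.61 = 3.41 V; V_SD = V_S − V_D = 9.02 − 5.62 = 3.4 V.
k_p = μ_pC_ox · (W/L) = 7.776 mA/V².
V_ov = V_SG − |V_tp| = 3.41 − 1.1 = 2.31 V.
Since V_SD = 3.4 V ≥ V_ov = 2.31 V, the device is in saturation.
I_D = ½ k_p V_ov² (1 + λ V_SD) = 0.5 × 7.776 × 2.31² × (1 + 0.034 × 3.4) = 23.1 mA.

Saturation; I_D = 23.1 mA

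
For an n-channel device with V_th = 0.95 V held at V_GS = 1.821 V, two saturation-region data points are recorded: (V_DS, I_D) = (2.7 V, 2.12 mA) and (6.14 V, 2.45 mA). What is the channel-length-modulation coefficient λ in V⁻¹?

With V_GS fixed, I_D ∝ (1 + λ V_DS) in saturation, so I_D2/I_D1 = (1 + λ V_DS2)/(1 + λ V_DS1).
2.45/2.12 = 1.156 = (1 + 6.14 λ)/(1 + 2.7 λ).
Solving: λ (I_D1 V_DS2 − I_D2 V_DS1) = I_D2 − I_D1, so λ = (2.45 − 2.12) / (2.12 × 6.14 − 2.45 × 2.7) = 0.33 / 6.4 = 0.0515 V⁻¹.

λ = 0.0515 V⁻¹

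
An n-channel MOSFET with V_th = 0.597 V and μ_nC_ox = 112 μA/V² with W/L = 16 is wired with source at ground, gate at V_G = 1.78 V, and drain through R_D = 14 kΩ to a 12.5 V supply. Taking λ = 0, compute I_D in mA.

V_GS = V_G = 1.78 V, so V_ov = 1.78 − 0.597 = 1.18 V.
k_n = μ_nC_ox · (W/L) = 1.792 mA/V².
Assume saturation: I_D = ½ k_n V_ov² = 0.5 × 1.792 × 1.18² = 1.25 mA, giving V_DS = V_DD − I_D R_D = 12.5 − 1.25 × 14 = -5.06 V.
But -5.06 V < V_ov = 1.18 V, so the device is actually in triode.
In triode I_D = k_n[V_ov V_DS − ½ V_DS²] and I_D = (V_DD − V_DS)/R_D. Equating: 12.5 V_DS² − 30.68 V_DS + 12.5 = 0, giving V_DS = 0.517 V (the root below V_ov).
I_D = (12.5 − 0.517) / 14 = 0.856 mA.

I_D = 0.856 mA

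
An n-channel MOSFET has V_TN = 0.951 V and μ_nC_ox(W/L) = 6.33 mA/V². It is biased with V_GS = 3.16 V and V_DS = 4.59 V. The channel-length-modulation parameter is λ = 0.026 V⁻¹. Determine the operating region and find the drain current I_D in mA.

Saturation; I_D = 17.3 mA

V_ov = V_GS − V_TN = 3.16 − 0.951 = 2.21 V.
Since V_DS = 4.59 V ≥ V_ov = 2.21 V, the device is in saturation.
I_D = ½ k_n V_ov² (1 + λ V_DS) = 0.5 × 6.33 × 2.21² × (1 + 0.026 × 4.59) = 17.3 mA.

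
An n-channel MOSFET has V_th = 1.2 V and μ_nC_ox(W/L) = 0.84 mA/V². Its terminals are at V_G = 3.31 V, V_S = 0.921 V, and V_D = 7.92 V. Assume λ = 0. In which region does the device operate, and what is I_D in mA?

Saturation; I_D = 0.594 mA

V_GS = V_G − V_S = 3.31 − 0.921 = 2.39 V; V_DS = V_D − V_S = 7.92 − 0.921 = 7 V.
V_ov = V_GS − V_th = 2.39 − 1.2 = 1.19 V.
Since V_DS = 7 V ≥ V_ov = 1.19 V, the device is in saturation.
I_D = ½ k_n V_ov² = 0.5 × 0.84 × 1.19² = 0.594 mA.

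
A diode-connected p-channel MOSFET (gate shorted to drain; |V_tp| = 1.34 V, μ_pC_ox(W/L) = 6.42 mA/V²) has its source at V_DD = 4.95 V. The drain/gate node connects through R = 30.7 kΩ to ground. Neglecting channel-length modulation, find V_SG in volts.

V_SG = 1.53 V

With gate tied to drain, V_SG = V_SD ≥ V_SG − |V_tp|, so the device is in saturation.
KCL at the drain: ½ k_p (V_SG − |V_tp|)² = (V_DD − V_SG)/R.
Let x = V_SG − 1.34. Then 98.5 x² + x − 3.61 = 0, giving x = 0.186 V (positive root), so V_SG = 1.53 V.
I_D = (V_DD − V_SG)/R = (4.95 − 1.53) / 30.7 = 0.112 mA.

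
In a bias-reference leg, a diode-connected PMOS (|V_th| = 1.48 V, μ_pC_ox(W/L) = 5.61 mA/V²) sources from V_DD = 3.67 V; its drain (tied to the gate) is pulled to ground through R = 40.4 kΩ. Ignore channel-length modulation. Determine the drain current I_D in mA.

I_D = 0.0509 mA

With gate tied to drain, V_SG = V_SD ≥ V_SG − |V_th|, so the device is in saturation.
KCL at the drain: ½ k_p (V_SG − |V_th|)² = (V_DD − V_SG)/R.
Let x = V_SG − 1.48. Then 113 x² + x − 2.19 = 0, giving x = 0.135 V (positive root), so V_SG = 1.61 V.
I_D = (V_DD − V_SG)/R = (3.67 − 1.61) / 40.4 = 0.0509 mA.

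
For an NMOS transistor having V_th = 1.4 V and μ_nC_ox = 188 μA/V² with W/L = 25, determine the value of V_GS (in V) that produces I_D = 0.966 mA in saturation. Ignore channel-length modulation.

k_n = μ_nC_ox · (W/L) = 4.7 mA/V².
In saturation I_D = ½ k_n (V_GS − V_th)², so V_GS − V_th = √(2 I_D / k_n) = √(2 × 0.966 / 4.7) = 0.641 V.
V_GS = 1.4 + 0.641 = 2.04 V.

V_GS = 2.04 V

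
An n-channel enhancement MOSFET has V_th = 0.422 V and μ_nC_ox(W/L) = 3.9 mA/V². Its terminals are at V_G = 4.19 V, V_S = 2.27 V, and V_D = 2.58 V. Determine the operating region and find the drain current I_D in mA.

Triode; I_D = 1.62 mA

V_GS = V_G − V_S = 4.19 − 2.27 = 1.92 V; V_DS = V_D − V_S = 2.58 − 2.27 = 0.31 V.
V_ov = V_GS − V_th = 1.92 − 0.422 = 1.5 V.
Since V_DS = 0.31 V < V_ov = 1.5 V, the device is in the triode region.
I_D = k_n [V_ov · V_DS − ½ V_DS²] = 3.9 × [1.5 × 0.31 − 0.5 × 0.31²] = 1.62 mA.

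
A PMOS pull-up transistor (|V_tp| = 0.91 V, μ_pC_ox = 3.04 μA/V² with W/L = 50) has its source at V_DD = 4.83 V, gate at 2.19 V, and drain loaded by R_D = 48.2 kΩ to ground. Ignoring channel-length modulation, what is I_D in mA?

I_D = 0.0920 mA

V_SG = V_DD − V_G = 4.83 − 2.19 = 2.64 V, so V_ov = 2.64 − 0.91 = 1.73 V.
k_p = μ_pC_ox · (W/L) = 0.152 mA/V².
Assume saturation: I_D = ½ k_p V_ov² = 0.5 × 0.152 × 1.73² = 0.227 mA, giving V_SD = V_DD − I_D R_D = 4.83 − 0.227 × 48.2 = -6.13 V.
But -6.13 V < V_ov = 1.73 V, so the device is actually in triode.
In triode I_D = k_p[V_ov V_SD − ½ V_SD²] and I_D = (V_DD − V_SD)/R_D. Equating: 3.66 V_SD² − 13.67 V_SD + 4.83 = 0, giving V_SD = 0.395 V (the root below V_ov).
I_D = (4.83 − 0.395) / 48.2 = 0.092 mA.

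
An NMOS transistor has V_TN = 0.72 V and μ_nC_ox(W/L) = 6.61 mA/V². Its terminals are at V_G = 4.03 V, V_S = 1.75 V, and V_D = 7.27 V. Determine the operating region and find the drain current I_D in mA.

Saturation; I_D = 8.04 mA

V_GS = V_G − V_S = 4.03 − 1.75 = 2.28 V; V_DS = V_D − V_S = 7.27 − 1.75 = 5.52 V.
V_ov = V_GS − V_TN = 2.28 − 0.72 = 1.56 V.
Since V_DS = 5.52 V ≥ V_ov = 1.56 V, the device is in saturation.
I_D = ½ k_n V_ov² = 0.5 × 6.61 × 1.56² = 8.04 mA.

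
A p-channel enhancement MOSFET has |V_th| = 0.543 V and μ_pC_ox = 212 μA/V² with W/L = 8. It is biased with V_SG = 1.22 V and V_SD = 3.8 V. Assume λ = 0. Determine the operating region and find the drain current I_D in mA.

Saturation; I_D = 0.389 mA

k_p = μ_pC_ox · (W/L) = 1.696 mA/V².
V_ov = V_SG − |V_th| = 1.22 − 0.543 = 0.677 V.
Since V_SD = 3.8 V ≥ V_ov = 0.677 V, the device is in saturation.
I_D = ½ k_p V_ov² = 0.5 × 1.696 × 0.677² = 0.389 mA.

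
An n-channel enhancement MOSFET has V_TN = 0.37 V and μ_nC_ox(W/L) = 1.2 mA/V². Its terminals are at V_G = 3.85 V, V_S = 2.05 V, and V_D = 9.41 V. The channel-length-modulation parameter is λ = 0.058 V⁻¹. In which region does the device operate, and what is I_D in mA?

V_GS = V_G − V_S = 3.85 − 2.05 = 1.8 V; V_DS = V_D − V_S = 9.41 − 2.05 = 7.36 V.
V_ov = V_GS − V_TN = 1.8 − 0.37 = 1.43 V.
Since V_DS = 7.36 V ≥ V_ov = 1.43 V, the device is in saturation.
I_D = ½ k_n V_ov² (1 + λ V_DS) = 0.5 × 1.2 × 1.43² × (1 + 0.058 × 7.36) = 1.75 mA.

Saturation; I_D = 1.75 mA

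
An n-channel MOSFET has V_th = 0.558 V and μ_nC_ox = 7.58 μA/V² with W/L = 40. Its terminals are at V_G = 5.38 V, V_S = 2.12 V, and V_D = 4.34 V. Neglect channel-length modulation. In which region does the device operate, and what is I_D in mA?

V_GS = V_G − V_S = 5.38 − 2.12 = 3.26 V; V_DS = V_D − V_S = 4.34 − 2.12 = 2.22 V.
k_n = μ_nC_ox · (W/L) = 0.3032 mA/V².
V_ov = V_GS − V_th = 3.26 − 0.558 = 2.7 V.
Since V_DS = 2.22 V < V_ov = 2.7 V, the device is in the triode region.
I_D = k_n [V_ov · V_DS − ½ V_DS²] = 0.3032 × [2.7 × 2.22 − 0.5 × 2.22²] = 1.07 mA.

Triode; I_D = 1.07 mA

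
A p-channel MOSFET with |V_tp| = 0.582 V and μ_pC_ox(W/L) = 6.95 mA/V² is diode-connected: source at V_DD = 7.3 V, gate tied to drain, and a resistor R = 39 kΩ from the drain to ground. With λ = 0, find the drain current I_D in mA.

With gate tied to drain, V_SG = V_SD ≥ V_SG − |V_tp|, so the device is in saturation.
KCL at the drain: ½ k_p (V_SG − |V_tp|)² = (V_DD − V_SG)/R.
Let x = V_SG − 0.582. Then 136 x² + x − 6.718 = 0, giving x = 0.219 V (positive root), so V_SG = 0.801 V.
I_D = (V_DD − V_SG)/R = (7.3 − 0.801) / 39 = 0.167 mA.

I_D = 0.167 mA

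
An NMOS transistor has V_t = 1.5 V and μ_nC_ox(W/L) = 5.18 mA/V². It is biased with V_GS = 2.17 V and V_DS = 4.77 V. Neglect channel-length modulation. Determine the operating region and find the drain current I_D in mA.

V_ov = V_GS − V_t = 2.17 − 1.5 = 0.67 V.
Since V_DS = 4.77 V ≥ V_ov = 0.67 V, the device is in saturation.
I_D = ½ k_n V_ov² = 0.5 × 5.18 × 0.67² = 1.16 mA.

Saturation; I_D = 1.16 mA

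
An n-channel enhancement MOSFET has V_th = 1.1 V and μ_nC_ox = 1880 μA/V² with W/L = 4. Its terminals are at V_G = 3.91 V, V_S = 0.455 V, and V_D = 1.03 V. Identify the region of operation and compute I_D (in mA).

Triode; I_D = 8.94 mA

V_GS = V_G − V_S = 3.91 − 0.455 = 3.46 V; V_DS = V_D − V_S = 1.03 − 0.455 = 0.575 V.
k_n = μ_nC_ox · (W/L) = 7.52 mA/V².
V_ov = V_GS − V_th = 3.46 − 1.1 = 2.35 V.
Since V_DS = 0.575 V < V_ov = 2.35 V, the device is in the triode region.
I_D = k_n [V_ov · V_DS − ½ V_DS²] = 7.52 × [2.35 × 0.575 − 0.5 × 0.575²] = 8.94 mA.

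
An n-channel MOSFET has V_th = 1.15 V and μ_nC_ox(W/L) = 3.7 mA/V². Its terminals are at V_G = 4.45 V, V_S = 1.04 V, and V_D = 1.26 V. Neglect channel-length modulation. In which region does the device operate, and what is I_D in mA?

V_GS = V_G − V_S = 4.45 − 1.04 = 3.41 V; V_DS = V_D − V_S = 1.26 − 1.04 = 0.22 V.
V_ov = V_GS − V_th = 3.41 − 1.15 = 2.26 V.
Since V_DS = 0.22 V < V_ov = 2.26 V, the device is in the triode region.
I_D = k_n [V_ov · V_DS − ½ V_DS²] = 3.7 × [2.26 × 0.22 − 0.5 × 0.22²] = 1.75 mA.

Triode; I_D = 1.75 mA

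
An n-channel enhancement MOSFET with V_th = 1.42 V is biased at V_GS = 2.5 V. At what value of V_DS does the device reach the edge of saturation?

The boundary between triode and saturation is V_DS = V_GS − V_th = V_ov.
V_ov = 2.5 − 1.42 = 1.08 V.

V_DS,sat = 1.08 V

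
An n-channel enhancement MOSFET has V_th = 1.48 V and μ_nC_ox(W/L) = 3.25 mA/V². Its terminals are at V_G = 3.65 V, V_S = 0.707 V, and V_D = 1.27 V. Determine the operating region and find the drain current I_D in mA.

Triode; I_D = 2.16 mA

V_GS = V_G − V_S = 3.65 − 0.707 = 2.94 V; V_DS = V_D − V_S = 1.27 − 0.707 = 0.563 V.
V_ov = V_GS − V_th = 2.94 − 1.48 = 1.46 V.
Since V_DS = 0.563 V < V_ov = 1.46 V, the device is in the triode region.
I_D = k_n [V_ov · V_DS − ½ V_DS²] = 3.25 × [1.46 × 0.563 − 0.5 × 0.563²] = 2.16 mA.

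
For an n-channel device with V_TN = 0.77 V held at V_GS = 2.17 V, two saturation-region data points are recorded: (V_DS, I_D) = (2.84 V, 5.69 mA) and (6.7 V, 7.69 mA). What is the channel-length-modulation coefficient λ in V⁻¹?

λ = 0.123 V⁻¹

With V_GS fixed, I_D ∝ (1 + λ V_DS) in saturation, so I_D2/I_D1 = (1 + λ V_DS2)/(1 + λ V_DS1).
7.69/5.69 = 1.351 = (1 + 6.7 λ)/(1 + 2.84 λ).
Solving: λ (I_D1 V_DS2 − I_D2 V_DS1) = I_D2 − I_D1, so λ = (7.69 − 5.69) / (5.69 × 6.7 − 7.69 × 2.84) = 2 / 16.3 = 0.123 V⁻¹.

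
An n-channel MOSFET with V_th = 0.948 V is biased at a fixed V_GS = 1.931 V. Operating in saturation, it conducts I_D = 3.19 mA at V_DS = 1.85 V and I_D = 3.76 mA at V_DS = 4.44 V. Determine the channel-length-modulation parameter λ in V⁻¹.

λ = 0.0791 V⁻¹

With V_GS fixed, I_D ∝ (1 + λ V_DS) in saturation, so I_D2/I_D1 = (1 + λ V_DS2)/(1 + λ V_DS1).
3.76/3.19 = 1.179 = (1 + 4.44 λ)/(1 + 1.85 λ).
Solving: λ (I_D1 V_DS2 − I_D2 V_DS1) = I_D2 − I_D1, so λ = (3.76 − 3.19) / (3.19 × 4.44 − 3.76 × 1.85) = 0.57 / 7.21 = 0.0791 V⁻¹.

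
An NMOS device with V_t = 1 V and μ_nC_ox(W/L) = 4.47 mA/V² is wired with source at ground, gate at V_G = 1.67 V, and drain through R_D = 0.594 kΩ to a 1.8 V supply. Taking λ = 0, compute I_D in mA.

I_D = 1.00 mA

V_GS = V_G = 1.67 V, so V_ov = 1.67 − 1 = 0.67 V.
Assume saturation: I_D = ½ k_n V_ov² = 0.5 × 4.47 × 0.67² = 1 mA, giving V_DS = V_DD − I_D R_D = 1.8 − 1 × 0.594 = 1.2 V.
V_DS = 1.2 V ≥ V_ov = 0.67 V, confirming saturation.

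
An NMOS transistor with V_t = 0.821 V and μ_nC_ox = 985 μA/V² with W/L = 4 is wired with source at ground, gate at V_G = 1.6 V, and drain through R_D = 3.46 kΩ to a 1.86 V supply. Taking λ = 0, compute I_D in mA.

I_D = 0.486 mA

V_GS = V_G = 1.6 V, so V_ov = 1.6 − 0.821 = 0.779 V.
k_n = μ_nC_ox · (W/L) = 3.94 mA/V².
Assume saturation: I_D = ½ k_n V_ov² = 0.5 × 3.94 × 0.779² = 1.2 mA, giving V_DS = V_DD − I_D R_D = 1.86 − 1.2 × 3.46 = -2.28 V.
But -2.28 V < V_ov = 0.779 V, so the device is actually in triode.
In triode I_D = k_n[V_ov V_DS − ½ V_DS²] and I_D = (V_DD − V_DS)/R_D. Equating: 6.82 V_DS² − 11.62 V_DS + 1.86 = 0, giving V_DS = 0.179 V (the root below V_ov).
I_D = (1.86 − 0.179) / 3.46 = 0.486 mA.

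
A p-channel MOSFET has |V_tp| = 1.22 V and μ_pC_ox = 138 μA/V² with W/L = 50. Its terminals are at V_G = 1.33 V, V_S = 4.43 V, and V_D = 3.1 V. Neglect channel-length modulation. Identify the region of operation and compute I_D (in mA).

Triode; I_D = 11.2 mA

V_SG = V_S − V_G = 4.43 − 1.33 = 3.1 V; V_SD = V_S − V_D = 4.43 − 3.1 = 1.33 V.
k_p = μ_pC_ox · (W/L) = 6.9 mA/V².
V_ov = V_SG − |V_tp| = 3.1 − 1.22 = 1.88 V.
Since V_SD = 1.33 V < V_ov = 1.88 V, the device is in the triode region.
I_D = k_p [V_ov · V_SD − ½ V_SD²] = 6.9 × [1.88 × 1.33 − 0.5 × 1.33²] = 11.2 mA.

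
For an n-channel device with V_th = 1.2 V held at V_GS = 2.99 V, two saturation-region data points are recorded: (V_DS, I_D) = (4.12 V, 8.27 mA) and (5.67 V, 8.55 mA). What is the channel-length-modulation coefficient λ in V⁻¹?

λ = 0.0240 V⁻¹

With V_GS fixed, I_D ∝ (1 + λ V_DS) in saturation, so I_D2/I_D1 = (1 + λ V_DS2)/(1 + λ V_DS1).
8.55/8.27 = 1.034 = (1 + 5.67 λ)/(1 + 4.12 λ).
Solving: λ (I_D1 V_DS2 − I_D2 V_DS1) = I_D2 − I_D1, so λ = (8.55 − 8.27) / (8.27 × 5.67 − 8.55 × 4.12) = 0.28 / 11.7 = 0.024 V⁻¹.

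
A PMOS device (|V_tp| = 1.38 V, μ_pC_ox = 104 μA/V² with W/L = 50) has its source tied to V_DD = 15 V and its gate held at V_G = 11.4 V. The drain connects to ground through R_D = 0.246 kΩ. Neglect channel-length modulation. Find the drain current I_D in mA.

I_D = 12.8 mA

V_SG = V_DD − V_G = 15 − 11.4 = 3.6 V, so V_ov = 3.6 − 1.38 = 2.22 V.
k_p = μ_pC_ox · (W/L) = 5.2 mA/V².
Assume saturation: I_D = ½ k_p V_ov² = 0.5 × 5.2 × 2.22² = 12.8 mA, giving V_SD = V_DD − I_D R_D = 15 − 12.8 × 0.246 = 11.8 V.
V_SD = 11.8 V ≥ V_ov = 2.22 V, confirming saturation.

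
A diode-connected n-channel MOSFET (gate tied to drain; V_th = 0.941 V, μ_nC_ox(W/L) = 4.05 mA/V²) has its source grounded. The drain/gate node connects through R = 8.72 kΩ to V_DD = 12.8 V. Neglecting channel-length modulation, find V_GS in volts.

With gate tied to drain, V_GS = V_DS ≥ V_GS − V_th, so the device is in saturation.
KCL at the drain: ½ k_n (V_GS − V_th)² = (V_DD − V_GS)/R.
Let x = V_GS − 0.941. Then 17.7 x² + x − 11.86 = 0, giving x = 0.792 V (positive root), so V_GS = 1.73 V.
I_D = (V_DD − V_GS)/R = (12.8 − 1.73) / 8.72 = 1.27 mA.

V_GS = 1.73 V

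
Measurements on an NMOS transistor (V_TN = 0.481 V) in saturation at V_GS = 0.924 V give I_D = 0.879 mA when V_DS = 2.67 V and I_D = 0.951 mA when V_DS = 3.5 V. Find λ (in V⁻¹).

With V_GS fixed, I_D ∝ (1 + λ V_DS) in saturation, so I_D2/I_D1 = (1 + λ V_DS2)/(1 + λ V_DS1).
0.951/0.879 = 1.082 = (1 + 3.5 λ)/(1 + 2.67 λ).
Solving: λ (I_D1 V_DS2 − I_D2 V_DS1) = I_D2 − I_D1, so λ = (0.951 − 0.879) / (0.879 × 3.5 − 0.951 × 2.67) = 0.072 / 0.537 = 0.134 V⁻¹.

λ = 0.134 V⁻¹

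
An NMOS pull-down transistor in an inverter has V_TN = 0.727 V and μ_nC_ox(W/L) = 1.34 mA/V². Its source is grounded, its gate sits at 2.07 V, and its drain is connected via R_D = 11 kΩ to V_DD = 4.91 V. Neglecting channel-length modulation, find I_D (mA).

I_D = 0.423 mA

V_GS = V_G = 2.07 V, so V_ov = 2.07 − 0.727 = 1.34 V.
Assume saturation: I_D = ½ k_n V_ov² = 0.5 × 1.34 × 1.34² = 1.21 mA, giving V_DS = V_DD − I_D R_D = 4.91 − 1.21 × 11 = -8.38 V.
But -8.38 V < V_ov = 1.34 V, so the device is actually in triode.
In triode I_D = k_n[V_ov V_DS − ½ V_DS²] and I_D = (V_DD − V_DS)/R_D. Equating: 7.37 V_DS² − 20.8 V_DS + 4.91 = 0, giving V_DS = 0.26 V (the root below V_ov).
I_D = (4.91 − 0.26) / 11 = 0.423 mA.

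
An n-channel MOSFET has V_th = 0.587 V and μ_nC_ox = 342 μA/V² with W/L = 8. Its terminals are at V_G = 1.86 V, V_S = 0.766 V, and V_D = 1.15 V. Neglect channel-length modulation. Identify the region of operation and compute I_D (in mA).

V_GS = V_G − V_S = 1.86 − 0.766 = 1.09 V; V_DS = V_D − V_S = 1.15 − 0.766 = 0.384 V.
k_n = μ_nC_ox · (W/L) = 2.736 mA/V².
V_ov = V_GS − V_th = 1.09 − 0.587 = 0.507 V.
Since V_DS = 0.384 V < V_ov = 0.507 V, the device is in the triode region.
I_D = k_n [V_ov · V_DS − ½ V_DS²] = 2.736 × [0.507 × 0.384 − 0.5 × 0.384²] = 0.331 mA.

Triode; I_D = 0.331 mA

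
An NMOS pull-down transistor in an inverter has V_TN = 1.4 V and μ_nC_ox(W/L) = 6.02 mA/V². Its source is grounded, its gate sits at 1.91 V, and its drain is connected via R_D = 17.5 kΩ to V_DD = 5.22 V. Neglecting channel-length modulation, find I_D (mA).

I_D = 0.292 mA

V_GS = V_G = 1.91 V, so V_ov = 1.91 − 1.4 = 0.51 V.
Assume saturation: I_D = ½ k_n V_ov² = 0.5 × 6.02 × 0.51² = 0.783 mA, giving V_DS = V_DD − I_D R_D = 5.22 − 0.783 × 17.5 = -8.48 V.
But -8.48 V < V_ov = 0.51 V, so the device is actually in triode.
In triode I_D = k_n[V_ov V_DS − ½ V_DS²] and I_D = (V_DD − V_DS)/R_D. Equating: 52.7 V_DS² − 54.73 V_DS + 5.22 = 0, giving V_DS = 0.106 V (the root below V_ov).
I_D = (5.22 − 0.106) / 17.5 = 0.292 mA.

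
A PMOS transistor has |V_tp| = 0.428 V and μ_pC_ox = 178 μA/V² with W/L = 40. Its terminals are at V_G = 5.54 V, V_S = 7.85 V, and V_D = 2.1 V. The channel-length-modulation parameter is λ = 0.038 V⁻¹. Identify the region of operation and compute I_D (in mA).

Saturation; I_D = 15.4 mA

V_SG = V_S − V_G = 7.85 − 5.54 = 2.31 V; V_SD = V_S − V_D = 7.85 − 2.1 = 5.75 V.
k_p = μ_pC_ox · (W/L) = 7.12 mA/V².
V_ov = V_SG − |V_tp| = 2.31 − 0.428 = 1.88 V.
Since V_SD = 5.75 V ≥ V_ov = 1.88 V, the device is in saturation.
I_D = ½ k_p V_ov² (1 + λ V_SD) = 0.5 × 7.12 × 1.88² × (1 + 0.038 × 5.75) = 15.4 mA.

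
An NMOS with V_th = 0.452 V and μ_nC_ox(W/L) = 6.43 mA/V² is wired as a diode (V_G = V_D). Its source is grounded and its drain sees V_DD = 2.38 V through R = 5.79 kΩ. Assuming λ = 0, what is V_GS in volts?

With gate tied to drain, V_GS = V_DS ≥ V_GS − V_th, so the device is in saturation.
KCL at the drain: ½ k_n (V_GS − V_th)² = (V_DD − V_GS)/R.
Let x = V_GS − 0.452. Then 18.6 x² + x − 1.928 = 0, giving x = 0.296 V (positive root), so V_GS = 0.748 V.
I_D = (V_DD − V_GS)/R = (2.38 − 0.748) / 5.79 = 0.282 mA.

V_GS = 0.748 V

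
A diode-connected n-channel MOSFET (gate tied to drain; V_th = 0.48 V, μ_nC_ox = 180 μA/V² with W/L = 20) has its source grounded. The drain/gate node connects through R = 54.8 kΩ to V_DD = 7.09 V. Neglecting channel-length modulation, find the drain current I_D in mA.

With gate tied to drain, V_GS = V_DS ≥ V_GS − V_th, so the device is in saturation.
k_n = μ_nC_ox · (W/L) = 3.6 mA/V².
KCL at the drain: ½ k_n (V_GS − V_th)² = (V_DD − V_GS)/R.
Let x = V_GS − 0.48. Then 98.6 x² + x − 6.61 = 0, giving x = 0.254 V (positive root), so V_GS = 0.734 V.
I_D = (V_DD − V_GS)/R = (7.09 − 0.734) / 54.8 = 0.116 mA.

I_D = 0.116 mA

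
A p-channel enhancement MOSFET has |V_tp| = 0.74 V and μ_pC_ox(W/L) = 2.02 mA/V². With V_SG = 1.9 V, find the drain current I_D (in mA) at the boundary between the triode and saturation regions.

I_D = 1.36 mA

At the boundary V_SD = V_ov = V_SG − |V_tp| = 1.9 − 0.74 = 1.16 V.
I_D = ½ k_p V_ov² = 0.5 × 2.02 × 1.16² = 1.36 mA.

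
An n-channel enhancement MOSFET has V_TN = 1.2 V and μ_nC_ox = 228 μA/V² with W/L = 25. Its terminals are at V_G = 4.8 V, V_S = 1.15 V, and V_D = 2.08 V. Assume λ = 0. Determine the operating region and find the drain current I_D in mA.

Triode; I_D = 10.5 mA

V_GS = V_G − V_S = 4.8 − 1.15 = 3.65 V; V_DS = V_D − V_S = 2.08 − 1.15 = 0.93 V.
k_n = μ_nC_ox · (W/L) = 5.7 mA/V².
V_ov = V_GS − V_TN = 3.65 − 1.2 = 2.45 V.
Since V_DS = 0.93 V < V_ov = 2.45 V, the device is in the triode region.
I_D = k_n [V_ov · V_DS − ½ V_DS²] = 5.7 × [2.45 × 0.93 − 0.5 × 0.93²] = 10.5 mA.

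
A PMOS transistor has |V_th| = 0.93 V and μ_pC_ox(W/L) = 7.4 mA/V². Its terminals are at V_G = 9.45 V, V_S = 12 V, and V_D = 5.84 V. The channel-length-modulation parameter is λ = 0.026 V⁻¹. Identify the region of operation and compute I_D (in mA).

Saturation; I_D = 11.3 mA

V_SG = V_S − V_G = 12 − 9.45 = 2.55 V; V_SD = V_S − V_D = 12 − 5.84 = 6.16 V.
V_ov = V_SG − |V_th| = 2.55 − 0.93 = 1.62 V.
Since V_SD = 6.16 V ≥ V_ov = 1.62 V, the device is in saturation.
I_D = ½ k_p V_ov² (1 + λ V_SD) = 0.5 × 7.4 × 1.62² × (1 + 0.026 × 6.16) = 11.3 mA.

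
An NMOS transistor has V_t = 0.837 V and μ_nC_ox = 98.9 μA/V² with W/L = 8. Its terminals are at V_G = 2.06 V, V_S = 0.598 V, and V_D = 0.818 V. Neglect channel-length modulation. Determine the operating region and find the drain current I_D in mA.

V_GS = V_G − V_S = 2.06 − 0.598 = 1.46 V; V_DS = V_D − V_S = 0.818 − 0.598 = 0.22 V.
k_n = μ_nC_ox · (W/L) = 0.7912 mA/V².
V_ov = V_GS − V_t = 1.46 − 0.837 = 0.625 V.
Since V_DS = 0.22 V < V_ov = 0.625 V, the device is in the triode region.
I_D = k_n [V_ov · V_DS − ½ V_DS²] = 0.7912 × [0.625 × 0.22 − 0.5 × 0.22²] = 0.0896 mA.

Triode; I_D = 0.0896 mA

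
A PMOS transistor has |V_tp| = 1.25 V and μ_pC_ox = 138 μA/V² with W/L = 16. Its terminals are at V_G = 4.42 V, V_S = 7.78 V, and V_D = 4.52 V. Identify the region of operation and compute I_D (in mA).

V_SG = V_S − V_G = 7.78 − 4.42 = 3.36 V; V_SD = V_S − V_D = 7.78 − 4.52 = 3.26 V.
k_p = μ_pC_ox · (W/L) = 2.208 mA/V².
V_ov = V_SG − |V_tp| = 3.36 − 1.25 = 2.11 V.
Since V_SD = 3.26 V ≥ V_ov = 2.11 V, the device is in saturation.
I_D = ½ k_p V_ov² = 0.5 × 2.208 × 2.11² = 4.92 mA.

Saturation; I_D = 4.92 mA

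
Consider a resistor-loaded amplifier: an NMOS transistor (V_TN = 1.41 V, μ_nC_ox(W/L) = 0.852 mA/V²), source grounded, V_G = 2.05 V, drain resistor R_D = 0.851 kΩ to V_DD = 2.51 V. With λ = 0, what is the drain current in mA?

I_D = 0.174 mA

V_GS = V_G = 2.05 V, so V_ov = 2.05 − 1.41 = 0.64 V.
Assume saturation: I_D = ½ k_n V_ov² = 0.5 × 0.852 × 0.64² = 0.174 mA, giving V_DS = V_DD − I_D R_D = 2.51 − 0.174 × 0.851 = 2.36 V.
V_DS = 2.36 V ≥ V_ov = 0.64 V, confirming saturation.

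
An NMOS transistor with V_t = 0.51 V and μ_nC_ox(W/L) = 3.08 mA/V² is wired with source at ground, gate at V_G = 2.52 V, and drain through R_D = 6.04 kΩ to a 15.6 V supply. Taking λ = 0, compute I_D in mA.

V_GS = V_G = 2.52 V, so V_ov = 2.52 − 0.51 = 2.01 V.
Assume saturation: I_D = ½ k_n V_ov² = 0.5 × 3.08 × 2.01² = 6.22 mA, giving V_DS = V_DD − I_D R_D = 15.6 − 6.22 × 6.04 = -22 V.
But -22 V < V_ov = 2.01 V, so the device is actually in triode.
In triode I_D = k_n[V_ov V_DS − ½ V_DS²] and I_D = (V_DD − V_DS)/R_D. Equating: 9.3 V_DS² − 38.39 V_DS + 15.6 = 0, giving V_DS = 0.457 V (the root below V_ov).
I_D = (15.6 − 0.457) / 6.04 = 2.51 mA.

I_D = 2.51 mA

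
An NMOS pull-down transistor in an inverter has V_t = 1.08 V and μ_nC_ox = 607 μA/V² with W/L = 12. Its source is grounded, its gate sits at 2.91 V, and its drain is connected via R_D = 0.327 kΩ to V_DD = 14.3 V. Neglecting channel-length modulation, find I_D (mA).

I_D = 12.2 mA

V_GS = V_G = 2.91 V, so V_ov = 2.91 − 1.08 = 1.83 V.
k_n = μ_nC_ox · (W/L) = 7.284 mA/V².
Assume saturation: I_D = ½ k_n V_ov² = 0.5 × 7.284 × 1.83² = 12.2 mA, giving V_DS = V_DD − I_D R_D = 14.3 − 12.2 × 0.327 = 10.3 V.
V_DS = 10.3 V ≥ V_ov = 1.83 V, confirming saturation.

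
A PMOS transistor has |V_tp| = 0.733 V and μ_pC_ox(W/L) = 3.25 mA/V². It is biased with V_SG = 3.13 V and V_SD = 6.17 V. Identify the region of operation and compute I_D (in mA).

V_ov = V_SG − |V_tp| = 3.13 − 0.733 = 2.4 V.
Since V_SD = 6.17 V ≥ V_ov = 2.4 V, the device is in saturation.
I_D = ½ k_p V_ov² = 0.5 × 3.25 × 2.4² = 9.34 mA.

Saturation; I_D = 9.34 mA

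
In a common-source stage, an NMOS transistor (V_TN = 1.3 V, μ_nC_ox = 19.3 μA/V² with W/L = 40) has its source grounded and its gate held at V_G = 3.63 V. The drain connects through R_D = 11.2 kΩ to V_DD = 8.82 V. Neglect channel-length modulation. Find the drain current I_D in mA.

V_GS = V_G = 3.63 V, so V_ov = 3.63 − 1.3 = 2.33 V.
k_n = μ_nC_ox · (W/L) = 0.772 mA/V².
Assume saturation: I_D = ½ k_n V_ov² = 0.5 × 0.772 × 2.33² = 2.1 mA, giving V_DS = V_DD − I_D R_D = 8.82 − 2.1 × 11.2 = -14.7 V.
But -14.7 V < V_ov = 2.33 V, so the device is actually in triode.
In triode I_D = k_n[V_ov V_DS − ½ V_DS²] and I_D = (V_DD − V_DS)/R_D. Equating: 4.32 V_DS² − 21.15 V_DS + 8.82 = 0, giving V_DS = 0.46 V (the root below V_ov).
I_D = (8.82 − 0.46) / 11.2 = 0.746 mA.

I_D = 0.746 mA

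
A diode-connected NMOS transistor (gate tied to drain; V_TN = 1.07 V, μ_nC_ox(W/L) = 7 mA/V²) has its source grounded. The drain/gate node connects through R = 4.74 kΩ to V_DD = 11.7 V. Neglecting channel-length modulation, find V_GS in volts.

V_GS = 1.84 V

With gate tied to drain, V_GS = V_DS ≥ V_GS − V_TN, so the device is in saturation.
KCL at the drain: ½ k_n (V_GS − V_TN)² = (V_DD − V_GS)/R.
Let x = V_GS − 1.07. Then 16.6 x² + x − 10.63 = 0, giving x = 0.771 V (positive root), so V_GS = 1.84 V.
I_D = (V_DD − V_GS)/R = (11.7 − 1.84) / 4.74 = 2.08 mA.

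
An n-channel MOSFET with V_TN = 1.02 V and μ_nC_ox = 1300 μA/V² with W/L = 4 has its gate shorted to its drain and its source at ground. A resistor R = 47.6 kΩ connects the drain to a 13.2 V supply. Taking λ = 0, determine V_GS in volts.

With gate tied to drain, V_GS = V_DS ≥ V_GS − V_TN, so the device is in saturation.
k_n = μ_nC_ox · (W/L) = 5.2 mA/V².
KCL at the drain: ½ k_n (V_GS − V_TN)² = (V_DD − V_GS)/R.
Let x = V_GS − 1.02. Then 124 x² + x − 12.18 = 0, giving x = 0.31 V (positive root), so V_GS = 1.33 V.
I_D = (V_DD − V_GS)/R = (13.2 − 1.33) / 47.6 = 0.249 mA.

V_GS = 1.33 V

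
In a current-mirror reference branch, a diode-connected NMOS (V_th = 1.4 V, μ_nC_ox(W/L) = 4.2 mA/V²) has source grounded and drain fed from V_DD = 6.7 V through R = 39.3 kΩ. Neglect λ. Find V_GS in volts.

V_GS = 1.65 V

With gate tied to drain, V_GS = V_DS ≥ V_GS − V_th, so the device is in saturation.
KCL at the drain: ½ k_n (V_GS − V_th)² = (V_DD − V_GS)/R.
Let x = V_GS − 1.4. Then 82.5 x² + x − 5.3 = 0, giving x = 0.247 V (positive root), so V_GS = 1.65 V.
I_D = (V_DD − V_GS)/R = (6.7 − 1.65) / 39.3 = 0.129 mA.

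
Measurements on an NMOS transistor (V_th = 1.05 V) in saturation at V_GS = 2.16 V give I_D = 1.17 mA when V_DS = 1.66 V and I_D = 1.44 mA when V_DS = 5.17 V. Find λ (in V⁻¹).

With V_GS fixed, I_D ∝ (1 + λ V_DS) in saturation, so I_D2/I_D1 = (1 + λ V_DS2)/(1 + λ V_DS1).
1.44/1.17 = 1.231 = (1 + 5.17 λ)/(1 + 1.66 λ).
Solving: λ (I_D1 V_DS2 − I_D2 V_DS1) = I_D2 − I_D1, so λ = (1.44 − 1.17) / (1.17 × 5.17 − 1.44 × 1.66) = 0.27 / 3.66 = 0.0738 V⁻¹.

λ = 0.0738 V⁻¹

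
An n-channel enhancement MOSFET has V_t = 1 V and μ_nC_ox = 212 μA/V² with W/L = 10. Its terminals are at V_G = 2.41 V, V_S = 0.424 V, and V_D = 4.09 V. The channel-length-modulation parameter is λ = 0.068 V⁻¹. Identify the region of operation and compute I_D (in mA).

Saturation; I_D = 1.29 mA

V_GS = V_G − V_S = 2.41 − 0.424 = 1.99 V; V_DS = V_D − V_S = 4.09 − 0.424 = 3.67 V.
k_n = μ_nC_ox · (W/L) = 2.12 mA/V².
V_ov = V_GS − V_t = 1.99 − 1 = 0.986 V.
Since V_DS = 3.67 V ≥ V_ov = 0.986 V, the device is in saturation.
I_D = ½ k_n V_ov² (1 + λ V_DS) = 0.5 × 2.12 × 0.986² × (1 + 0.068 × 3.67) = 1.29 mA.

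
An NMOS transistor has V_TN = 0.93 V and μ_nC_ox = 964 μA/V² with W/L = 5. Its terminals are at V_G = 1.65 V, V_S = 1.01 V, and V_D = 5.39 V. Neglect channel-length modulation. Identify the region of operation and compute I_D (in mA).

Cutoff; I_D = 0 mA

V_GS = V_G − V_S = 1.65 − 1.01 = 0.64 V; V_DS = V_D − V_S = 5.39 − 1.01 = 4.38 V.
V_GS = 0.64 V < V_TN = 0.93 V, so the transistor is in cutoff.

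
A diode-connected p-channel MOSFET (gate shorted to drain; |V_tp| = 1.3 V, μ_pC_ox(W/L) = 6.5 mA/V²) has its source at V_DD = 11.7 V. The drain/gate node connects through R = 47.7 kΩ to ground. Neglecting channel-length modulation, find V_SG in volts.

With gate tied to drain, V_SG = V_SD ≥ V_SG − |V_tp|, so the device is in saturation.
KCL at the drain: ½ k_p (V_SG − |V_tp|)² = (V_DD − V_SG)/R.
Let x = V_SG − 1.3. Then 155 x² + x − 10.4 = 0, giving x = 0.256 V (positive root), so V_SG = 1.56 V.
I_D = (V_DD − V_SG)/R = (11.7 − 1.56) / 47.7 = 0.213 mA.

V_SG = 1.56 V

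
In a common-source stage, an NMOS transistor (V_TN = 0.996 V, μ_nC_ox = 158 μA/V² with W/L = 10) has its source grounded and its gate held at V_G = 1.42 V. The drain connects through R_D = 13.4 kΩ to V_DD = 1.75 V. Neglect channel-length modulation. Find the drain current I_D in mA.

I_D = 0.113 mA

V_GS = V_G = 1.42 V, so V_ov = 1.42 − 0.996 = 0.424 V.
k_n = μ_nC_ox · (W/L) = 1.58 mA/V².
Assume saturation: I_D = ½ k_n V_ov² = 0.5 × 1.58 × 0.424² = 0.142 mA, giving V_DS = V_DD − I_D R_D = 1.75 − 0.142 × 13.4 = -0.153 V.
But -0.153 V < V_ov = 0.424 V, so the device is actually in triode.
In triode I_D = k_n[V_ov V_DS − ½ V_DS²] and I_D = (V_DD − V_DS)/R_D. Equating: 10.6 V_DS² − 9.977 V_DS + 1.75 = 0, giving V_DS = 0.233 V (the root below V_ov).
I_D = (1.75 − 0.233) / 13.4 = 0.113 mA.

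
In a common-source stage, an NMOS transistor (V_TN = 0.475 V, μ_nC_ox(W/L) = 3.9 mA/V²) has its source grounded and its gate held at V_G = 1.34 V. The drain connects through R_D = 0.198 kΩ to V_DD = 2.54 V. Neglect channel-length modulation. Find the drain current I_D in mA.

I_D = 1.46 mA

V_GS = V_G = 1.34 V, so V_ov = 1.34 − 0.475 = 0.865 V.
Assume saturation: I_D = ½ k_n V_ov² = 0.5 × 3.9 × 0.865² = 1.46 mA, giving V_DS = V_DD − I_D R_D = 2.54 − 1.46 × 0.198 = 2.25 V.
V_DS = 2.25 V ≥ V_ov = 0.865 V, confirming saturation.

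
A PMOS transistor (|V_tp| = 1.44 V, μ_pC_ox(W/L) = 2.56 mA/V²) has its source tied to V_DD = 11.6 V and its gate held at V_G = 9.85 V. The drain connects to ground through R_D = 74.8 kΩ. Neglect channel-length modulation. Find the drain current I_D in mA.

I_D = 0.123 mA

V_SG = V_DD − V_G = 11.6 − 9.85 = 1.75 V, so V_ov = 1.75 − 1.44 = 0.31 V.
Assume saturation: I_D = ½ k_p V_ov² = 0.5 × 2.56 × 0.31² = 0.123 mA, giving V_SD = V_DD − I_D R_D = 11.6 − 0.123 × 74.8 = 2.4 V.
V_SD = 2.4 V ≥ V_ov = 0.31 V, confirming saturation.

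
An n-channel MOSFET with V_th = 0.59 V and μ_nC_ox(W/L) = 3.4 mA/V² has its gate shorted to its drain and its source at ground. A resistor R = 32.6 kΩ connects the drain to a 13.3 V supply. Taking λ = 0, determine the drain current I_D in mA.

I_D = 0.375 mA

With gate tied to drain, V_GS = V_DS ≥ V_GS − V_th, so the device is in saturation.
KCL at the drain: ½ k_n (V_GS − V_th)² = (V_DD − V_GS)/R.
Let x = V_GS − 0.59. Then 55.4 x² + x − 12.71 = 0, giving x = 0.47 V (positive root), so V_GS = 1.06 V.
I_D = (V_DD − V_GS)/R = (13.3 − 1.06) / 32.6 = 0.375 mA.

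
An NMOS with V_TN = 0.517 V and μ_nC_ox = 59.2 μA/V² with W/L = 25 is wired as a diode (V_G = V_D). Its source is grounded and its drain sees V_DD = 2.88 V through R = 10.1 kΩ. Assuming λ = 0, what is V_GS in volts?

With gate tied to drain, V_GS = V_DS ≥ V_GS − V_TN, so the device is in saturation.
k_n = μ_nC_ox · (W/L) = 1.48 mA/V².
KCL at the drain: ½ k_n (V_GS − V_TN)² = (V_DD − V_GS)/R.
Let x = V_GS − 0.517. Then 7.47 x² + x − 2.363 = 0, giving x = 0.499 V (positive root), so V_GS = 1.02 V.
I_D = (V_DD − V_GS)/R = (2.88 − 1.02) / 10.1 = 0.185 mA.

V_GS = 1.02 V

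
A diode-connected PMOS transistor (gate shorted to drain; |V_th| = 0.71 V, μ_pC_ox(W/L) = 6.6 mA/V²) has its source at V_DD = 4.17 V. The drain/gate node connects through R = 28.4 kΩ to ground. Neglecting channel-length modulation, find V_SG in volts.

V_SG = 0.897 V

With gate tied to drain, V_SG = V_SD ≥ V_SG − |V_th|, so the device is in saturation.
KCL at the drain: ½ k_p (V_SG − |V_th|)² = (V_DD − V_SG)/R.
Let x = V_SG − 0.71. Then 93.7 x² + x − 3.46 = 0, giving x = 0.187 V (positive root), so V_SG = 0.897 V.
I_D = (V_DD − V_SG)/R = (4.17 − 0.897) / 28.4 = 0.115 mA.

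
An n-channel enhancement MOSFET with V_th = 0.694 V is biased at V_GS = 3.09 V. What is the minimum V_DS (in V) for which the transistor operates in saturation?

The boundary between triode and saturation is V_DS = V_GS − V_th = V_ov.
V_ov = 3.09 − 0.694 = 2.4 V.

V_DS,sat = 2.40 V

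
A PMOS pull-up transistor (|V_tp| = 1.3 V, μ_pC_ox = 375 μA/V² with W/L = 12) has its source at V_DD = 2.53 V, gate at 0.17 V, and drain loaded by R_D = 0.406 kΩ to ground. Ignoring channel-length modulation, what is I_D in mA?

I_D = 2.53 mA

V_SG = V_DD − V_G = 2.53 − 0.17 = 2.36 V, so V_ov = 2.36 − 1.3 = 1.06 V.
k_p = μ_pC_ox · (W/L) = 4.5 mA/V².
Assume saturation: I_D = ½ k_p V_ov² = 0.5 × 4.5 × 1.06² = 2.53 mA, giving V_SD = V_DD − I_D R_D = 2.53 − 2.53 × 0.406 = 1.5 V.
V_SD = 1.5 V ≥ V_ov = 1.06 V, confirming saturation.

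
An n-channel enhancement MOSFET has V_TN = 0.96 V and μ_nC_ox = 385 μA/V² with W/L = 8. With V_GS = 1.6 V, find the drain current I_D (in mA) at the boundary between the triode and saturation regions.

I_D = 0.631 mA

At the boundary V_DS = V_ov = V_GS − V_TN = 1.6 − 0.96 = 0.64 V.
k_n = μ_nC_ox · (W/L) = 3.08 mA/V².
I_D = ½ k_n V_ov² = 0.5 × 3.08 × 0.64² = 0.631 mA.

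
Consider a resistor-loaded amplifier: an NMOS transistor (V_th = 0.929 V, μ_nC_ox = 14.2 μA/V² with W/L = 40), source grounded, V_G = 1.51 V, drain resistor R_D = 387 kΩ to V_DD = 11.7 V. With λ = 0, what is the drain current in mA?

I_D = 0.0300 mA

V_GS = V_G = 1.51 V, so V_ov = 1.51 − 0.929 = 0.581 V.
k_n = μ_nC_ox · (W/L) = 0.568 mA/V².
Assume saturation: I_D = ½ k_n V_ov² = 0.5 × 0.568 × 0.581² = 0.0959 mA, giving V_DS = V_DD − I_D R_D = 11.7 − 0.0959 × 387 = -25.4 V.
But -25.4 V < V_ov = 0.581 V, so the device is actually in triode.
In triode I_D = k_n[V_ov V_DS − ½ V_DS²] and I_D = (V_DD − V_DS)/R_D. Equating: 110 V_DS² − 128.7 V_DS + 11.7 = 0, giving V_DS = 0.0993 V (the root below V_ov).
I_D = (11.7 − 0.0993) / 387 = 0.03 mA.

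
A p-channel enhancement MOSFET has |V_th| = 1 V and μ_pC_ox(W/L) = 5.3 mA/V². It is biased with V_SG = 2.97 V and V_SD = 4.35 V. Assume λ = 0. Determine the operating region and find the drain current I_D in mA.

V_ov = V_SG − |V_th| = 2.97 − 1 = 1.97 V.
Since V_SD = 4.35 V ≥ V_ov = 1.97 V, the device is in saturation.
I_D = ½ k_p V_ov² = 0.5 × 5.3 × 1.97² = 10.3 mA.

Saturation; I_D = 10.3 mA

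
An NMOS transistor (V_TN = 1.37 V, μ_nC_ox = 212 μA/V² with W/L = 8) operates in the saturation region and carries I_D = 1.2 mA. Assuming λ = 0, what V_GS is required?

V_GS = 2.56 V

k_n = μ_nC_ox · (W/L) = 1.696 mA/V².
In saturation I_D = ½ k_n (V_GS − V_TN)², so V_GS − V_TN = √(2 I_D / k_n) = √(2 × 1.2 / 1.696) = 1.19 V.
V_GS = 1.37 + 1.19 = 2.56 V.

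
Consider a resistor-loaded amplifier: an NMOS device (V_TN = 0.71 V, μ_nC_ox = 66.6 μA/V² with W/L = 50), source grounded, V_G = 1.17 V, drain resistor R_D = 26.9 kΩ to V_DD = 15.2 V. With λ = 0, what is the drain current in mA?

V_GS = V_G = 1.17 V, so V_ov = 1.17 − 0.71 = 0.46 V.
k_n = μ_nC_ox · (W/L) = 3.33 mA/V².
Assume saturation: I_D = ½ k_n V_ov² = 0.5 × 3.33 × 0.46² = 0.352 mA, giving V_DS = V_DD − I_D R_D = 15.2 − 0.352 × 26.9 = 5.72 V.
V_DS = 5.72 V ≥ V_ov = 0.46 V, confirming saturation.

I_D = 0.352 mA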